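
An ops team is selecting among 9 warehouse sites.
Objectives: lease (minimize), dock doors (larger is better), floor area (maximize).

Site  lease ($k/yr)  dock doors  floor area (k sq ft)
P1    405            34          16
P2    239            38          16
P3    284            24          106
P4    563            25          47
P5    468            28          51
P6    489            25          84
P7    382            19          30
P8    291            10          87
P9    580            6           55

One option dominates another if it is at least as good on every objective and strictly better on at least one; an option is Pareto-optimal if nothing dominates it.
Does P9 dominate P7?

P9 vs P7: P9 is worse on lease (580 vs 382), so it does not dominate P7.

No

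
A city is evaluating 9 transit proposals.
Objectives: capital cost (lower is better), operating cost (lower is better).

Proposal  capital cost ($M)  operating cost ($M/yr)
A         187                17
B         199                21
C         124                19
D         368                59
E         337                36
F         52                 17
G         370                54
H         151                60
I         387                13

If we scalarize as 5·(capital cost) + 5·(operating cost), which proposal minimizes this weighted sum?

F

A: 5·187 + 5·17 = 1020
B: 5·199 + 5·21 = 1100
C: 5·124 + 5·19 = 715
D: 5·368 + 5·59 = 2135
E: 5·337 + 5·36 = 1865
F: 5·52 + 5·17 = 345
G: 5·370 + 5·54 = 2120
H: 5·151 + 5·60 = 1055
I: 5·387 + 5·13 = 2000
Lowest: F at 345.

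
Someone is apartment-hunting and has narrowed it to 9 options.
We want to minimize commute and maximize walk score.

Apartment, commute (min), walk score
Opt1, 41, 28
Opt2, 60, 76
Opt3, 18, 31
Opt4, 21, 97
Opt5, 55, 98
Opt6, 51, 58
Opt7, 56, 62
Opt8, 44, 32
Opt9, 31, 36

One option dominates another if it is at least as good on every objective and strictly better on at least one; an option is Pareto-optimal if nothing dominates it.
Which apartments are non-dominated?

Opt1: dominated by Opt3 (commute 18≤41, walk score 31≥28).
Opt2: dominated by Opt4 (commute 21≤60, walk score 97≥76).
Opt3: not dominated (best commute).
Opt4: not dominated.
Opt5: not dominated (best walk score).
Opt6: dominated by Opt4 (commute 21≤51, walk score 97≥58).
Opt7: dominated by Opt4 (commute 21≤56, walk score 97≥62).
Opt8: dominated by Opt4 (commute 21≤44, walk score 97≥32).
Opt9: dominated by Opt4 (commute 21≤31, walk score 97≥36).

Opt3, Opt4, Opt5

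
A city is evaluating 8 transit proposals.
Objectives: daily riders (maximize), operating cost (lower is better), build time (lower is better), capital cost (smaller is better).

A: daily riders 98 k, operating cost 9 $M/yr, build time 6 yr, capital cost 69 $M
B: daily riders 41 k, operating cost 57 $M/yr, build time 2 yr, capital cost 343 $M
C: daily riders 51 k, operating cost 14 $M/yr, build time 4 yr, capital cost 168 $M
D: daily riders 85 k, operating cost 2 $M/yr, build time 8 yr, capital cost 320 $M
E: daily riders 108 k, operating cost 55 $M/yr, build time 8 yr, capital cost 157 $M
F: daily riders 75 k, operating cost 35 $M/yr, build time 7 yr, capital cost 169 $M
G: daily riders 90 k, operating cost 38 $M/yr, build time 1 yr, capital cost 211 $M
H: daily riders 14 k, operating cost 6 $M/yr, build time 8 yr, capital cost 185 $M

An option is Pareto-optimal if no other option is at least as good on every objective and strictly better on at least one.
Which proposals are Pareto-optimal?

A: not dominated (best capital cost).
B: dominated by G (daily riders 90≥41, operating cost 38≤57, build time 1≤2, capital cost 211≤343).
C: not dominated.
D: not dominated (best operating cost).
E: not dominated (best daily riders).
F: dominated by A (daily riders 98≥75, operating cost 9≤35, build time 6≤7, capital cost 69≤169).
G: not dominated (best build time).
H: not dominated.

A, C, D, E, G, H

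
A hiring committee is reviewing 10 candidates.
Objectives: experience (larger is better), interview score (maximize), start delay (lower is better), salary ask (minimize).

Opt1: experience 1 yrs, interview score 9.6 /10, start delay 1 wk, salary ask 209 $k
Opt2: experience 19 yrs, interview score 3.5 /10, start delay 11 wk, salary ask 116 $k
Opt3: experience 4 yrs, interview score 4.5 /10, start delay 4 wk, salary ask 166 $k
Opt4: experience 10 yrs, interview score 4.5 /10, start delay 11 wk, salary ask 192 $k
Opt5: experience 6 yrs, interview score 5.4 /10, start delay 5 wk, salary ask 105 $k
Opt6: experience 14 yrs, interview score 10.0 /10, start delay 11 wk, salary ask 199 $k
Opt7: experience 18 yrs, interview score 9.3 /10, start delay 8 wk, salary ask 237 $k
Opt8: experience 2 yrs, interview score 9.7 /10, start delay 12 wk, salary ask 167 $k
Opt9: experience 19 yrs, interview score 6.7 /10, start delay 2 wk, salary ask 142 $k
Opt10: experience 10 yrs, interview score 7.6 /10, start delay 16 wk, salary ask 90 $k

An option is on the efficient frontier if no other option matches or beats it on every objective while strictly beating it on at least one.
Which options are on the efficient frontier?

Opt1: not dominated (best start delay).
Opt2: not dominated.
Opt3: dominated by Opt9 (experience 19≥4, interview score 6.7≥4.5, start delay 2≤4, salary ask 142≤166).
Opt4: dominated by Opt9 (experience 19≥10, interview score 6.7≥4.5, start delay 2≤11, salary ask 142≤192).
Opt5: not dominated.
Opt6: not dominated (best interview score).
Opt7: not dominated.
Opt8: not dominated.
Opt9: not dominated.
Opt10: not dominated (best salary ask).

Opt1, Opt2, Opt5, Opt6, Opt7, Opt8, Opt9, Opt10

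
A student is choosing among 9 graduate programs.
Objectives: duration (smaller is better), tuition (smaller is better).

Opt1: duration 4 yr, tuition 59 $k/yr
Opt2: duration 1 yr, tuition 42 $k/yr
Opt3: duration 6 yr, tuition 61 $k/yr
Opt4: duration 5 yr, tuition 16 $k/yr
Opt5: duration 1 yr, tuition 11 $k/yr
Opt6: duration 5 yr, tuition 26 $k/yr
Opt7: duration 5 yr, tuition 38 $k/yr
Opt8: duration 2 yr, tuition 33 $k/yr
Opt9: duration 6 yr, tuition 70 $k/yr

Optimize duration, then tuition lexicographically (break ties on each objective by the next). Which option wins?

First minimize duration: best is 1, kept {Opt2, Opt5}.
Then minimize tuition: best is 11, kept {Opt5}.

Opt5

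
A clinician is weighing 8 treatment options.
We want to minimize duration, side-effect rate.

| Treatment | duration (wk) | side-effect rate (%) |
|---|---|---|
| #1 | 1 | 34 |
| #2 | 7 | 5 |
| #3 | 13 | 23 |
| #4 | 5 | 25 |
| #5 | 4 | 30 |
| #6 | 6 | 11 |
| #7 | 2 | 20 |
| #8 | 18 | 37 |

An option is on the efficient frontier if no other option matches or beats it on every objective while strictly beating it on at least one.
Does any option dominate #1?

No

#2: worse on duration (7 vs 1).
#3: worse on duration (13 vs 1).
#4: worse on duration (5 vs 1).
#5: worse on duration (4 vs 1).
#6: worse on duration (6 vs 1).
#7: worse on duration (2 vs 1).
#8: worse on duration (18 vs 1).
No option is at least as good as #1 on every objective and strictly better on one.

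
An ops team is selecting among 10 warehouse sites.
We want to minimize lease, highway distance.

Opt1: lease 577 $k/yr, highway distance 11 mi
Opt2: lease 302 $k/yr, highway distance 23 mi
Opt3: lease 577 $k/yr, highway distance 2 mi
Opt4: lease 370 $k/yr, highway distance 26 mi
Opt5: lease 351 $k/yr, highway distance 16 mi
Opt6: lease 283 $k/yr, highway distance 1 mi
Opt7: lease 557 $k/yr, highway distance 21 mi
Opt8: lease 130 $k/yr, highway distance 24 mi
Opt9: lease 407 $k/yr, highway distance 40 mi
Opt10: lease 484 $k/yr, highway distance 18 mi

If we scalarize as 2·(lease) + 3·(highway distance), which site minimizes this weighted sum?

Opt8

Opt1: 2·577 + 3·11 = 1187
Opt2: 2·302 + 3·23 = 673
Opt3: 2·577 + 3·2 = 1160
Opt4: 2·370 + 3·26 = 818
Opt5: 2·351 + 3·16 = 750
Opt6: 2·283 + 3·1 = 569
Opt7: 2·557 + 3·21 = 1177
Opt8: 2·130 + 3·24 = 332
Opt9: 2·407 + 3·40 = 934
Opt10: 2·484 + 3·18 = 1022
Lowest: Opt8 at 332.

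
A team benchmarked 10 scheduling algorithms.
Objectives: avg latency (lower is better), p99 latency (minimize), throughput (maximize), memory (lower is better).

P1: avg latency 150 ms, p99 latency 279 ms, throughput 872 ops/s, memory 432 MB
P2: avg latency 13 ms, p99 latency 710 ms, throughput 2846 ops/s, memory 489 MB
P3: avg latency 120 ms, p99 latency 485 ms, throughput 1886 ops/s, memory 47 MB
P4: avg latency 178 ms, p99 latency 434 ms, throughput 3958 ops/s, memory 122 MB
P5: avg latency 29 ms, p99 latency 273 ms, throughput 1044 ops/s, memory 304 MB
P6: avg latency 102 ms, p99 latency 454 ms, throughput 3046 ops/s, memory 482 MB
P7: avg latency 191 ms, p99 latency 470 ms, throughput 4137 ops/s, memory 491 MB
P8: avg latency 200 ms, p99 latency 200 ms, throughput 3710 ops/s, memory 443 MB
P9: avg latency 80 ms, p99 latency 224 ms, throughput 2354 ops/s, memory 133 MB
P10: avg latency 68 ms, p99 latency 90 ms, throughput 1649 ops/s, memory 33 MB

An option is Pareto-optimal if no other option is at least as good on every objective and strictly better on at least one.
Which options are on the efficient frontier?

P1: dominated by P5 (avg latency 29≤150, p99 latency 273≤279, throughput 1044≥872, memory 304≤432).
P2: not dominated (best avg latency).
P3: not dominated.
P4: not dominated.
P5: not dominated.
P6: not dominated.
P7: not dominated (best throughput).
P8: not dominated.
P9: not dominated.
P10: not dominated (best p99 latency).

P2, P3, P4, P5, P6, P7, P8, P9, P10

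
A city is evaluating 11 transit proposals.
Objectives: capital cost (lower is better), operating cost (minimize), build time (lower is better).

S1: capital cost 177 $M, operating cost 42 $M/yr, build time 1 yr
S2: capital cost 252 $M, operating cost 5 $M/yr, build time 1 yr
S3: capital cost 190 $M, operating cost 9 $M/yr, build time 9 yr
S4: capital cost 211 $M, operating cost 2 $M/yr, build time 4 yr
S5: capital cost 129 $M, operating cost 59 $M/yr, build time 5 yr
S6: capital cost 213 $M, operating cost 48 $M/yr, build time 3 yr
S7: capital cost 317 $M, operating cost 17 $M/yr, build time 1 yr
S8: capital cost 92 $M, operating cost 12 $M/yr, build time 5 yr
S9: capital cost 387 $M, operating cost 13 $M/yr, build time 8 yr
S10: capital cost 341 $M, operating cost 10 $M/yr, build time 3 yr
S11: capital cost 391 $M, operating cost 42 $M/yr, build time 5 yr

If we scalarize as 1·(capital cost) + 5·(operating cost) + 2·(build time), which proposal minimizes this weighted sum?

S1: 1·177 + 5·42 + 2·1 = 389
S2: 1·252 + 5·5 + 2·1 = 279
S3: 1·190 + 5·9 + 2·9 = 253
S4: 1·211 + 5·2 + 2·4 = 229
S5: 1·129 + 5·59 + 2·5 = 434
S6: 1·213 + 5·48 + 2·3 = 459
S7: 1·317 + 5·17 + 2·1 = 404
S8: 1·92 + 5·12 + 2·5 = 162
S9: 1·387 + 5·13 + 2·8 = 468
S10: 1·341 + 5·10 + 2·3 = 397
S11: 1·391 + 5·42 + 2·5 = 611
Lowest: S8 at 162.

S8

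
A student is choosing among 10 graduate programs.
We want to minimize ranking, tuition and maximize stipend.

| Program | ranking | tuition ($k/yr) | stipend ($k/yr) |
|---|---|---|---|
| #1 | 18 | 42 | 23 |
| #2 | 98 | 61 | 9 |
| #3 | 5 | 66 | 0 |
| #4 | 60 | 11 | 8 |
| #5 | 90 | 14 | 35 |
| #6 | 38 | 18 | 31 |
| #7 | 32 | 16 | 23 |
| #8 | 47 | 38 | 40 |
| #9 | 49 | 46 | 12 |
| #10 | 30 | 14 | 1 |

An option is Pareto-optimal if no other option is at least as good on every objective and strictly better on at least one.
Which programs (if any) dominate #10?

#1: worse on tuition (42 vs 14).
#2: worse on ranking (98 vs 30).
#3: worse on tuition (66 vs 14).
#4: worse on ranking (60 vs 30).
#5: worse on ranking (90 vs 30).
#6: worse on ranking (38 vs 30).
#7: worse on ranking (32 vs 30).
#8: worse on ranking (47 vs 30).
#9: worse on ranking (49 vs 30).
No option dominates #10.

none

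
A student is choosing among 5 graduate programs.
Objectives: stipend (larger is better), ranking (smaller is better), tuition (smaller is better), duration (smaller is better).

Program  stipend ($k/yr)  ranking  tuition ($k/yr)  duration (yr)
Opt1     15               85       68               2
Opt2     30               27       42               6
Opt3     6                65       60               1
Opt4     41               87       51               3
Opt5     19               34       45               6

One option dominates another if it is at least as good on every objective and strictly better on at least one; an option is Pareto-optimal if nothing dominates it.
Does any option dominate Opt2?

No

Opt1: worse on stipend (15 vs 30).
Opt3: worse on stipend (6 vs 30).
Opt4: worse on ranking (87 vs 27).
Opt5: worse on stipend (19 vs 30).
No option is at least as good as Opt2 on every objective and strictly better on one.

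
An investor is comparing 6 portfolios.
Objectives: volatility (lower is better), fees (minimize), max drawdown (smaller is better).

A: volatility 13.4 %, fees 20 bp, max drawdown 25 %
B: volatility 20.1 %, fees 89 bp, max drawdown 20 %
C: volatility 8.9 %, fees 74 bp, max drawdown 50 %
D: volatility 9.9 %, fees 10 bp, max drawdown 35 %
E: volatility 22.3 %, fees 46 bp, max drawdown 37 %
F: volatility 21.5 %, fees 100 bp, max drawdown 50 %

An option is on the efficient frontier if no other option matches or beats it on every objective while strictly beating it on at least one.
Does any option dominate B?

A: worse on max drawdown (25 vs 20).
C: worse on max drawdown (50 vs 20).
D: worse on max drawdown (35 vs 20).
E: worse on volatility (22.3 vs 20.1).
F: worse on volatility (21.5 vs 20.1).
No option is at least as good as B on every objective and strictly better on one.

No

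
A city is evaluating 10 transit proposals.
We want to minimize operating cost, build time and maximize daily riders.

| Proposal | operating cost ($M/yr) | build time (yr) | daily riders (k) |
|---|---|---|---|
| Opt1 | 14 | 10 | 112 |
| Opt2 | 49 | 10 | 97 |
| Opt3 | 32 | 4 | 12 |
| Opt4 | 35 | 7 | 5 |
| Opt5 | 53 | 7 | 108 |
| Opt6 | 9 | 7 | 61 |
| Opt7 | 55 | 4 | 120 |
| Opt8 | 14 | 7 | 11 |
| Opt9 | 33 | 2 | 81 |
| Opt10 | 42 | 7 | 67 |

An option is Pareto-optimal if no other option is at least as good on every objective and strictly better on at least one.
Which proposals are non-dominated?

Opt1, Opt3, Opt5, Opt6, Opt7, Opt9

Opt1: not dominated.
Opt2: dominated by Opt1 (operating cost 14≤49, build time 10≤10, daily riders 112≥97).
Opt3: not dominated.
Opt4: dominated by Opt3 (operating cost 32≤35, build time 4≤7, daily riders 12≥5).
Opt5: not dominated.
Opt6: not dominated (best operating cost).
Opt7: not dominated (best daily riders).
Opt8: dominated by Opt6 (operating cost 9≤14, build time 7≤7, daily riders 61≥11).
Opt9: not dominated (best build time).
Opt10: dominated by Opt9 (operating cost 33≤42, build time 2≤7, daily riders 81≥67).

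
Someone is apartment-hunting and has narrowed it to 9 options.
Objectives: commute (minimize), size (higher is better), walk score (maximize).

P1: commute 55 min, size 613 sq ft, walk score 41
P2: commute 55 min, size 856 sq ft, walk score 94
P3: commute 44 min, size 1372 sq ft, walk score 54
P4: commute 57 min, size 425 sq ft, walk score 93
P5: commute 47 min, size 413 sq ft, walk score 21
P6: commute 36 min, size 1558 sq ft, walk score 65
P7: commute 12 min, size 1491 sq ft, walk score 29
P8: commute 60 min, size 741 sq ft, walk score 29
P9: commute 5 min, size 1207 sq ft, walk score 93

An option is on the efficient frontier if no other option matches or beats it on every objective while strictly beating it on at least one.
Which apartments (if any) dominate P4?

P2: commute 55≤57, size 856≥425, walk score 94≥93 — dominates P4.
P9: commute 5≤57, size 1207≥425, walk score 93≥93 — dominates P4.
Others (P1, P3, P5, P6, P7, P8) are each worse than P4 on at least one objective.

P2, P9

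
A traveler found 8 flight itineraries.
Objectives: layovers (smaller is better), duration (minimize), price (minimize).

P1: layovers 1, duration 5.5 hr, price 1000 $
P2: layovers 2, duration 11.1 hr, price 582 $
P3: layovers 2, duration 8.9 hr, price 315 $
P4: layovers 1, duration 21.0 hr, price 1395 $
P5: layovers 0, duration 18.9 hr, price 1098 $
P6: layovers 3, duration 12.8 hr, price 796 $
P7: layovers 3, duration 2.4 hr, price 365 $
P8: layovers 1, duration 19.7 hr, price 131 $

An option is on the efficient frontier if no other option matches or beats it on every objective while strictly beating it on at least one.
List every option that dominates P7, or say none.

P1: worse on duration (5.5 vs 2.4).
P2: worse on duration (11.1 vs 2.4).
P3: worse on duration (8.9 vs 2.4).
P4: worse on duration (21.0 vs 2.4).
P5: worse on duration (18.9 vs 2.4).
P6: worse on duration (12.8 vs 2.4).
P8: worse on duration (19.7 vs 2.4).
No option dominates P7.

none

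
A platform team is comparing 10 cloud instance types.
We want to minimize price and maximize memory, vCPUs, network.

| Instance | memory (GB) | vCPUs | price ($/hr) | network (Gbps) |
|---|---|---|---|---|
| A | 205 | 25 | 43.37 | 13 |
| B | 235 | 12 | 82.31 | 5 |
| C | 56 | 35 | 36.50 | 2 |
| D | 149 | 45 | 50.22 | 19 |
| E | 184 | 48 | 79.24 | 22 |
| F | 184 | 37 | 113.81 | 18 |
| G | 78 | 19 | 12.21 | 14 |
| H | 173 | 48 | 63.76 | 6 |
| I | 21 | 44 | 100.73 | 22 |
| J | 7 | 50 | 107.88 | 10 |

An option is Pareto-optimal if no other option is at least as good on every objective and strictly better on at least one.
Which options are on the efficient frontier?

A, B, C, D, E, G, H, J

A: not dominated.
B: not dominated (best memory).
C: not dominated.
D: not dominated.
E: not dominated.
F: dominated by E (memory 184≥184, vCPUs 48≥37, price 79.24≤113.81, network 22≥18).
G: not dominated (best price).
H: not dominated.
I: dominated by E (memory 184≥21, vCPUs 48≥44, price 79.24≤100.73, network 22≥22).
J: not dominated (best vCPUs).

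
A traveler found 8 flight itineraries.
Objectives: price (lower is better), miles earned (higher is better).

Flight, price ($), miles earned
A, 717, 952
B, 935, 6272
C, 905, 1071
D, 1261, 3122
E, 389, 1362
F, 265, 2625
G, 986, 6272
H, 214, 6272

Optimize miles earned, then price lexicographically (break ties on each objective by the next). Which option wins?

First maximize miles earned: best is 6272, kept {B, G, H}.
Then minimize price: best is 214, kept {H}.

H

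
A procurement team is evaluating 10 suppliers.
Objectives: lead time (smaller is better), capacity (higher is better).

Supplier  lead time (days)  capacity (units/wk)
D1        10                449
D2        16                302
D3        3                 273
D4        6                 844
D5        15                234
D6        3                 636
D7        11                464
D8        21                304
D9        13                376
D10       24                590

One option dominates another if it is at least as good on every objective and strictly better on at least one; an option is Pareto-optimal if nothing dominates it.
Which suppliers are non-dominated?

D4, D6

D1: dominated by D4 (lead time 6≤10, capacity 844≥449).
D2: dominated by D1 (lead time 10≤16, capacity 449≥302).
D3: dominated by D6 (lead time 3≤3, capacity 636≥273).
D4: not dominated (best capacity).
D5: dominated by D1 (lead time 10≤15, capacity 449≥234).
D6: not dominated.
D7: dominated by D4 (lead time 6≤11, capacity 844≥464).
D8: dominated by D1 (lead time 10≤21, capacity 449≥304).
D9: dominated by D1 (lead time 10≤13, capacity 449≥376).
D10: dominated by D4 (lead time 6≤24, capacity 844≥590).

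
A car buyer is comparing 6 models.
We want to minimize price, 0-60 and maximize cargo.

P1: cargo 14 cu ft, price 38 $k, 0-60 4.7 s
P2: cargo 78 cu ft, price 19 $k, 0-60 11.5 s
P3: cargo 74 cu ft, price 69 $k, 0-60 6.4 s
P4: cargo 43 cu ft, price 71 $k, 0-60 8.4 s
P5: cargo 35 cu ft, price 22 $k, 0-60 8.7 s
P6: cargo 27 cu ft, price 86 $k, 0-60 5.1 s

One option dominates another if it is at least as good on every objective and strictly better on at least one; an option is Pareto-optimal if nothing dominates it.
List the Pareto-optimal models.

P1, P2, P3, P5, P6

P1: not dominated (best 0-60).
P2: not dominated (best cargo).
P3: not dominated.
P4: dominated by P3 (cargo 74≥43, price 69≤71, 0-60 6.4≤8.4).
P5: not dominated.
P6: not dominated.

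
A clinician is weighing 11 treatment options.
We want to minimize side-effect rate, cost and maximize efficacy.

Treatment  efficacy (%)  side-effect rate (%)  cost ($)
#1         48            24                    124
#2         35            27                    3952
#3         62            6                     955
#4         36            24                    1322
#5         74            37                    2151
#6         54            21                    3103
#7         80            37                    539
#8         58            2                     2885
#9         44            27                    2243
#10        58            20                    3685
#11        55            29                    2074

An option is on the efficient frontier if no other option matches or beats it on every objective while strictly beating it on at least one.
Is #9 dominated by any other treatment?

#1 vs #9: efficacy 48≥44, side-effect rate 24≤27, cost 124≤2243 — #1 is at least as good on every objective and strictly better on at least one, so #1 dominates #9.

Yes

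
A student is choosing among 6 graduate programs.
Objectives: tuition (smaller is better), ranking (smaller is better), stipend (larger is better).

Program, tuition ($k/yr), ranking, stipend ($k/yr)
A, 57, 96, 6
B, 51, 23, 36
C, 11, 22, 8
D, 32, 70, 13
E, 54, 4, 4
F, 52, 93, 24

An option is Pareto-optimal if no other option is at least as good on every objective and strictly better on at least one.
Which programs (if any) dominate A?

B, C, D, F

B: tuition 51≤57, ranking 23≤96, stipend 36≥6 — dominates A.
C: tuition 11≤57, ranking 22≤96, stipend 8≥6 — dominates A.
D: tuition 32≤57, ranking 70≤96, stipend 13≥6 — dominates A.
F: tuition 52≤57, ranking 93≤96, stipend 24≥6 — dominates A.
Others (E) are each worse than A on at least one objective.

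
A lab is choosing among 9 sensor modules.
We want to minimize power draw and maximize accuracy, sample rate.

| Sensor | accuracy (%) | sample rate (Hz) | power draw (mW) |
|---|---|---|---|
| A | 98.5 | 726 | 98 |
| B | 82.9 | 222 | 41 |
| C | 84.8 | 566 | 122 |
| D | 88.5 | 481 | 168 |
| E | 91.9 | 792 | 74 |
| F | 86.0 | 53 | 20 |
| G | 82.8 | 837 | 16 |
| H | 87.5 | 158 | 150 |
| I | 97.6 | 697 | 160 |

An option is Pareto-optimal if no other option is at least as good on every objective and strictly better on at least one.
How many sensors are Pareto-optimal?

5

A: not dominated (best accuracy).
B: not dominated.
C: dominated by A (accuracy 98.5≥84.8, sample rate 726≥566, power draw 98≤122).
D: dominated by A (accuracy 98.5≥88.5, sample rate 726≥481, power draw 98≤168).
E: not dominated.
F: not dominated.
G: not dominated (best sample rate).
H: dominated by A (accuracy 98.5≥87.5, sample rate 726≥158, power draw 98≤150).
I: dominated by A (accuracy 98.5≥97.6, sample rate 726≥697, power draw 98≤160).
Pareto-optimal: A, B, E, F, G → 5.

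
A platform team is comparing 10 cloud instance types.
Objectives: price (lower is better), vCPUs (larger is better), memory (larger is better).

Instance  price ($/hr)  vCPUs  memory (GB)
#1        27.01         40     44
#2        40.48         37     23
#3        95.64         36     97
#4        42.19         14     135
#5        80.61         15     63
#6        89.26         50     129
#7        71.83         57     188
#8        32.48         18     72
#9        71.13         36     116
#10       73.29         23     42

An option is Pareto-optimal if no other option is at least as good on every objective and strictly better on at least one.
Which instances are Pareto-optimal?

#1, #4, #7, #8, #9

#1: not dominated (best price).
#2: dominated by #1 (price 27.01≤40.48, vCPUs 40≥37, memory 44≥23).
#3: dominated by #6 (price 89.26≤95.64, vCPUs 50≥36, memory 129≥97).
#4: not dominated.
#5: dominated by #7 (price 71.83≤80.61, vCPUs 57≥15, memory 188≥63).
#6: dominated by #7 (price 71.83≤89.26, vCPUs 57≥50, memory 188≥129).
#7: not dominated (best vCPUs).
#8: not dominated.
#9: not dominated.
#10: dominated by #1 (price 27.01≤73.29, vCPUs 40≥23, memory 44≥42).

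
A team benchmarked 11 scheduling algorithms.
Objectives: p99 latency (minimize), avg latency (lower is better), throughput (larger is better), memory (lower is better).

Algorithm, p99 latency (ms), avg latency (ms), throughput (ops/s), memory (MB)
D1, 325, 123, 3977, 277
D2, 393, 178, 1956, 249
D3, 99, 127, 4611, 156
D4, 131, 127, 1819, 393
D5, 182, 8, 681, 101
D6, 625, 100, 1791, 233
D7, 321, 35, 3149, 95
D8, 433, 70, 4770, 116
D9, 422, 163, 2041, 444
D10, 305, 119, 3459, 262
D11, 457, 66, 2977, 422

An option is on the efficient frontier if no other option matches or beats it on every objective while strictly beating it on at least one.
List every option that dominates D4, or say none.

D3: p99 latency 99≤131, avg latency 127≤127, throughput 4611≥1819, memory 156≤393 — dominates D4.
Others (D1, D2, D5, D6, D7, D8, D9, D10, D11) are each worse than D4 on at least one objective.

D3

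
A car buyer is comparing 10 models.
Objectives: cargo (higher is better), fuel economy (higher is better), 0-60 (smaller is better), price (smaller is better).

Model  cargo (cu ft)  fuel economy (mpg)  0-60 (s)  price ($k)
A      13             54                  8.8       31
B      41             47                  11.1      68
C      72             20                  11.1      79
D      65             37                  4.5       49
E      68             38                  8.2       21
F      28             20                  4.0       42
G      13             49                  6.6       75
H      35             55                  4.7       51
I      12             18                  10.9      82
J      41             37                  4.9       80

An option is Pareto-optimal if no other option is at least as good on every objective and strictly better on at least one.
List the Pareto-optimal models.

A: not dominated.
B: not dominated.
C: not dominated (best cargo).
D: not dominated.
E: not dominated (best price).
F: not dominated (best 0-60).
G: dominated by H (cargo 35≥13, fuel economy 55≥49, 0-60 4.7≤6.6, price 51≤75).
H: not dominated (best fuel economy).
I: dominated by A (cargo 13≥12, fuel economy 54≥18, 0-60 8.8≤10.9, price 31≤82).
J: dominated by D (cargo 65≥41, fuel economy 37≥37, 0-60 4.5≤4.9, price 49≤80).

A, B, C, D, E, F, H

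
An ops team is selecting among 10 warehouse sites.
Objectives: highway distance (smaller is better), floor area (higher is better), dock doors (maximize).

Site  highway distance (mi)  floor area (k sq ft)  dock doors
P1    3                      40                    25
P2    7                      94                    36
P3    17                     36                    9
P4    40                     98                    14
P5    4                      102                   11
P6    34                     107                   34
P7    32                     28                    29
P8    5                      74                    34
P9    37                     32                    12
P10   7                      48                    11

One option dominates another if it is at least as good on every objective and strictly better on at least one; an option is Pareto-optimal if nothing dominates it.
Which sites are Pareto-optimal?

P1: not dominated (best highway distance).
P2: not dominated (best dock doors).
P3: dominated by P1 (highway distance 3≤17, floor area 40≥36, dock doors 25≥9).
P4: dominated by P6 (highway distance 34≤40, floor area 107≥98, dock doors 34≥14).
P5: not dominated.
P6: not dominated (best floor area).
P7: dominated by P2 (highway distance 7≤32, floor area 94≥28, dock doors 36≥29).
P8: not dominated.
P9: dominated by P1 (highway distance 3≤37, floor area 40≥32, dock doors 25≥12).
P10: dominated by P2 (highway distance 7≤7, floor area 94≥48, dock doors 36≥11).

P1, P2, P5, P6, P8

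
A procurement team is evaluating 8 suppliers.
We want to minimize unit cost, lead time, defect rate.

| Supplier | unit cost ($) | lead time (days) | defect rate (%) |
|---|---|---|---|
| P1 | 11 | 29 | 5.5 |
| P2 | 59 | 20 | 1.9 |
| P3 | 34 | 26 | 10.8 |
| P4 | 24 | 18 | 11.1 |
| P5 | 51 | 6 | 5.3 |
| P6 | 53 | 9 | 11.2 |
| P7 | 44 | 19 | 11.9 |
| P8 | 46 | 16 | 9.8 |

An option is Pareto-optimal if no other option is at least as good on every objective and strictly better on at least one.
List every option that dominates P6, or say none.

P5: unit cost 51≤53, lead time 6≤9, defect rate 5.3≤11.2 — dominates P6.
Others (P1, P2, P3, P4, P7, P8) are each worse than P6 on at least one objective.

P5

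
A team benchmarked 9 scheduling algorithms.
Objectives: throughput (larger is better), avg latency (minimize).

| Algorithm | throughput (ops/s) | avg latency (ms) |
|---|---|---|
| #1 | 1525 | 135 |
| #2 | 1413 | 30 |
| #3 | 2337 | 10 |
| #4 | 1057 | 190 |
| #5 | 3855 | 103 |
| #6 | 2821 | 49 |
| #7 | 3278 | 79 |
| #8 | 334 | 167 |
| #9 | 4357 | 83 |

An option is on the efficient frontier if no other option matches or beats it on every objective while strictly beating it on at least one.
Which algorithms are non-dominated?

#1: dominated by #3 (throughput 2337≥1525, avg latency 10≤135).
#2: dominated by #3 (throughput 2337≥1413, avg latency 10≤30).
#3: not dominated (best avg latency).
#4: dominated by #1 (throughput 1525≥1057, avg latency 135≤190).
#5: dominated by #9 (throughput 4357≥3855, avg latency 83≤103).
#6: not dominated.
#7: not dominated.
#8: dominated by #1 (throughput 1525≥334, avg latency 135≤167).
#9: not dominated (best throughput).

#3, #6, #7, #9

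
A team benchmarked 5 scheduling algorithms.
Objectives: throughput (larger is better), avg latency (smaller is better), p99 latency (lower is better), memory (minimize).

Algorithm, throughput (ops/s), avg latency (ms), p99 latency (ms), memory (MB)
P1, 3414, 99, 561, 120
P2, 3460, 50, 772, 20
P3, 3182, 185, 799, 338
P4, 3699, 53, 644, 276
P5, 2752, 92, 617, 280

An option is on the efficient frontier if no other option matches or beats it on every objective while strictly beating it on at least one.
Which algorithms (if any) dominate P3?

P1: throughput 3414≥3182, avg latency 99≤185, p99 latency 561≤799, memory 120≤338 — dominates P3.
P2: throughput 3460≥3182, avg latency 50≤185, p99 latency 772≤799, memory 20≤338 — dominates P3.
P4: throughput 3699≥3182, avg latency 53≤185, p99 latency 644≤799, memory 276≤338 — dominates P3.
Others (P5) are each worse than P3 on at least one objective.

P1, P2, P4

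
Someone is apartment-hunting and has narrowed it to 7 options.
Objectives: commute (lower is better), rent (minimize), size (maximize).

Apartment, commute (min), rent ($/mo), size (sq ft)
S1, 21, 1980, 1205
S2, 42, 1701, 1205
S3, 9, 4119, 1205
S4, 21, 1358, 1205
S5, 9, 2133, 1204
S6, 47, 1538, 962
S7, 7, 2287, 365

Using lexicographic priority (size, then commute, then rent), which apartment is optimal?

S3

First maximize size: best is 1205, kept {S1, S2, S3, S4}.
Then minimize commute: best is 9, kept {S3}.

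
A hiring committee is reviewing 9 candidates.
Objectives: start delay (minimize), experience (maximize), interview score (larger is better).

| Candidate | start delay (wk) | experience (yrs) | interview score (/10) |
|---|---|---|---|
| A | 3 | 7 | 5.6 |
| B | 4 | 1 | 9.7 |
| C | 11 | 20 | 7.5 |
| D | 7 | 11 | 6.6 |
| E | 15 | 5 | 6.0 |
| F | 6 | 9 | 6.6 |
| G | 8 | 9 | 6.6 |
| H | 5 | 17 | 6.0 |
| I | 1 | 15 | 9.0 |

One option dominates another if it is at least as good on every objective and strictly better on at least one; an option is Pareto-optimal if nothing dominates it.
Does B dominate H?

No

B vs H: B is worse on experience (1 vs 17), so it does not dominate H.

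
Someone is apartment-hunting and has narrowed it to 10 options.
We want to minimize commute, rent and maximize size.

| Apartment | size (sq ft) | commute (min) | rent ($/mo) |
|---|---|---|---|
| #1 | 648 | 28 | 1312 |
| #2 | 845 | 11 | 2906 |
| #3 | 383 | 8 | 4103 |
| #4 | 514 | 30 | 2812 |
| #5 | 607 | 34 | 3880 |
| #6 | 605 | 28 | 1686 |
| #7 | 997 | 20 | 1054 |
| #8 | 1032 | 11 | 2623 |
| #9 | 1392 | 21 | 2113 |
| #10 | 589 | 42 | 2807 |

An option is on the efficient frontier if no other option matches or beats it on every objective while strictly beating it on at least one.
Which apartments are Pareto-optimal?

#1: dominated by #7 (size 997≥648, commute 20≤28, rent 1054≤1312).
#2: dominated by #8 (size 1032≥845, commute 11≤11, rent 2623≤2906).
#3: not dominated (best commute).
#4: dominated by #1 (size 648≥514, commute 28≤30, rent 1312≤2812).
#5: dominated by #1 (size 648≥607, commute 28≤34, rent 1312≤3880).
#6: dominated by #1 (size 648≥605, commute 28≤28, rent 1312≤1686).
#7: not dominated (best rent).
#8: not dominated.
#9: not dominated (best size).
#10: dominated by #1 (size 648≥589, commute 28≤42, rent 1312≤2807).

#3, #7, #8, #9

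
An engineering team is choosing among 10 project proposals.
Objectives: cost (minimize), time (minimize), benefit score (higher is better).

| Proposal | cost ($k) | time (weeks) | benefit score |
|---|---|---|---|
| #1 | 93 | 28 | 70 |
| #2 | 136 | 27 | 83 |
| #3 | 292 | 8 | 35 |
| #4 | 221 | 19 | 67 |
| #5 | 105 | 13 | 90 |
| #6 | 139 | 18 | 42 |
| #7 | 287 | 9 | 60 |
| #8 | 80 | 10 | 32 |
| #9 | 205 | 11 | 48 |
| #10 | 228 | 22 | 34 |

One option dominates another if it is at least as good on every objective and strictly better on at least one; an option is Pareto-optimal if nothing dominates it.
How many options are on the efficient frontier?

#1: not dominated.
#2: dominated by #5 (cost 105≤136, time 13≤27, benefit score 90≥83).
#3: not dominated (best time).
#4: dominated by #5 (cost 105≤221, time 13≤19, benefit score 90≥67).
#5: not dominated (best benefit score).
#6: dominated by #5 (cost 105≤139, time 13≤18, benefit score 90≥42).
#7: not dominated.
#8: not dominated (best cost).
#9: not dominated.
#10: dominated by #4 (cost 221≤228, time 19≤22, benefit score 67≥34).
Pareto-optimal: #1, #3, #5, #7, #8, #9 → 6.

6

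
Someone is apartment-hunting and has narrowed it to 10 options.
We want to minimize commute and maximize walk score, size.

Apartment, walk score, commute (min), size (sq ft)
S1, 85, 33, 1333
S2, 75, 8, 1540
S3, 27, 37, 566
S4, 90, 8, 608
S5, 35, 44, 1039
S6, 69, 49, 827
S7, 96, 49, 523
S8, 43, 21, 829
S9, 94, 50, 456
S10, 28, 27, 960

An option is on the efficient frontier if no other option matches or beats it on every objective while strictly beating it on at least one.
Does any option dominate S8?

Yes

S2 vs S8: walk score 75≥43, commute 8≤21, size 1540≥829 — S2 is at least as good on every objective and strictly better on at least one, so S2 dominates S8.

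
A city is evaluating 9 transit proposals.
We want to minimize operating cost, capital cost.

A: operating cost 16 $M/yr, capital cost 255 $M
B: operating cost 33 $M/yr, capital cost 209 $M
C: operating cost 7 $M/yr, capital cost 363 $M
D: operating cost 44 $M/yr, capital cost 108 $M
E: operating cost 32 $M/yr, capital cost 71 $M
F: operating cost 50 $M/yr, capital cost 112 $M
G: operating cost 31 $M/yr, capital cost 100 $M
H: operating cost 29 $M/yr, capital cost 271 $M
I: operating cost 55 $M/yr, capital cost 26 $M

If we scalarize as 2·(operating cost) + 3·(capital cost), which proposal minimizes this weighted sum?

I

A: 2·16 + 3·255 = 797
B: 2·33 + 3·209 = 693
C: 2·7 + 3·363 = 1103
D: 2·44 + 3·108 = 412
E: 2·32 + 3·71 = 277
F: 2·50 + 3·112 = 436
G: 2·31 + 3·100 = 362
H: 2·29 + 3·271 = 871
I: 2·55 + 3·26 = 188
Lowest: I at 188.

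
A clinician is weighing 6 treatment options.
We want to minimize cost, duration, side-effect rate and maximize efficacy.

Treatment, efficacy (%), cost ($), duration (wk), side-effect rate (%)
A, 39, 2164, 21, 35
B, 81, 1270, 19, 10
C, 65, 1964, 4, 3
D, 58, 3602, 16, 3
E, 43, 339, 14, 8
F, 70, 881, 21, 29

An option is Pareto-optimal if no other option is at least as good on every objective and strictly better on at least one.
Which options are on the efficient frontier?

A: dominated by B (efficacy 81≥39, cost 1270≤2164, duration 19≤21, side-effect rate 10≤35).
B: not dominated (best efficacy).
C: not dominated (best duration).
D: dominated by C (efficacy 65≥58, cost 1964≤3602, duration 4≤16, side-effect rate 3≤3).
E: not dominated (best cost).
F: not dominated.

B, C, E, F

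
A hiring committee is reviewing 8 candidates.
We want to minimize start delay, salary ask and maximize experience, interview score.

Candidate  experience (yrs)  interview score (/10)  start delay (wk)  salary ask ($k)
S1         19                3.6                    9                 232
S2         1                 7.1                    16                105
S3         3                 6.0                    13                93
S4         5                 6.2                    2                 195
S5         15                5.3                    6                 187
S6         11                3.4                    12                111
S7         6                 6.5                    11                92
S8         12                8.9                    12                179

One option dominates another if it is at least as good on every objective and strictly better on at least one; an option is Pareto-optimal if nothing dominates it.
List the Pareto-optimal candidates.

S1, S2, S4, S5, S6, S7, S8

S1: not dominated (best experience).
S2: not dominated.
S3: dominated by S7 (experience 6≥3, interview score 6.5≥6.0, start delay 11≤13, salary ask 92≤93).
S4: not dominated (best start delay).
S5: not dominated.
S6: not dominated.
S7: not dominated (best salary ask).
S8: not dominated (best interview score).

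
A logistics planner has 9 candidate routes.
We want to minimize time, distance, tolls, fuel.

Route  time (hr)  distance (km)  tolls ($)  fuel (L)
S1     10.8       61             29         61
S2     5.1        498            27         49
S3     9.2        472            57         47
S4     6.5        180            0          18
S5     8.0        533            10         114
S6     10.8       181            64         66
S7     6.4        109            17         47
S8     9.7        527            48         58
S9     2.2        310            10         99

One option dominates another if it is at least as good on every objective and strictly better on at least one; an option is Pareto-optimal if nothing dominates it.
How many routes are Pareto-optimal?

5

S1: not dominated (best distance).
S2: not dominated.
S3: dominated by S4 (time 6.5≤9.2, distance 180≤472, tolls 0≤57, fuel 18≤47).
S4: not dominated (best tolls).
S5: dominated by S4 (time 6.5≤8.0, distance 180≤533, tolls 0≤10, fuel 18≤114).
S6: dominated by S1 (time 10.8≤10.8, distance 61≤181, tolls 29≤64, fuel 61≤66).
S7: not dominated.
S8: dominated by S2 (time 5.1≤9.7, distance 498≤527, tolls 27≤48, fuel 49≤58).
S9: not dominated (best time).
Pareto-optimal: S1, S2, S4, S7, S9 → 5.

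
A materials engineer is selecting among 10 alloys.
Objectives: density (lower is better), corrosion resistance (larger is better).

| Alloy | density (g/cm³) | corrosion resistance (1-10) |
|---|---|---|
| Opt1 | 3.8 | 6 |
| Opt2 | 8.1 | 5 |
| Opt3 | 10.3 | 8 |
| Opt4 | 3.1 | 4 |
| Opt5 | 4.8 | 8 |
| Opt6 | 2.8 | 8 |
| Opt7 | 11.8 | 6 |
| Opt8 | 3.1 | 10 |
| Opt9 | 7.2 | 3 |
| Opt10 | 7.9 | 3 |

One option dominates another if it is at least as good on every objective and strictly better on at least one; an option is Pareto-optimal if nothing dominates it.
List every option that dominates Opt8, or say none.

Opt1: worse on density (3.8 vs 3.1).
Opt2: worse on density (8.1 vs 3.1).
Opt3: worse on density (10.3 vs 3.1).
Opt4: worse on corrosion resistance (4 vs 10).
Opt5: worse on density (4.8 vs 3.1).
Opt6: worse on corrosion resistance (8 vs 10).
Opt7: worse on density (11.8 vs 3.1).
Opt9: worse on density (7.2 vs 3.1).
Opt10: worse on density (7.9 vs 3.1).
No option dominates Opt8.

none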